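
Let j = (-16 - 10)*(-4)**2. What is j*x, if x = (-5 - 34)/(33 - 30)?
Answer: 5408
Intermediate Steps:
x = -13 (x = -39/3 = -39*1/3 = -13)
j = -416 (j = -26*16 = -416)
j*x = -416*(-13) = 5408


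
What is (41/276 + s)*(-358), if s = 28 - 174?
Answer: 7205645/138 ≈ 52215.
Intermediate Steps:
s = -146
(41/276 + s)*(-358) = (41/276 - 146)*(-358) = -40255/276*(-358) = 7205645/138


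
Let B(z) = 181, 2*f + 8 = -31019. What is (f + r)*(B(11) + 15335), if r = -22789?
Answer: -594301590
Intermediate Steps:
f = -31027/2 (f = -4 + (½)*(-31019) = -4 - 31019/2 = -31027/2 ≈ -15514.)
(f + r)*(B(11) + 15335) = (-31027/2 - 22789)*(181 + 15335) = -76605/2*15516 = -594301590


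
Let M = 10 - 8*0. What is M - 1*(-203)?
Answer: 213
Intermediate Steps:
M = 10 (M = 10 + 0 = 10)
M - 1*(-203) = 10 - 1*(-203) = 10 + 203 = 213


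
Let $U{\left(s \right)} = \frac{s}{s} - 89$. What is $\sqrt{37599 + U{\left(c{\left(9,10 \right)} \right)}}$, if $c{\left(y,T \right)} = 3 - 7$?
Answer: $\sqrt{37511} \approx 193.68$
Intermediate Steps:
$c{\left(y,T \right)} = -4$
$U{\left(s \right)} = -88$ ($U{\left(s \right)} = 1 - 89 = -88$)
$\sqrt{37599 + U{\left(c{\left(9,10 \right)} \right)}} = \sqrt{37599 - 88} = \sqrt{37511}$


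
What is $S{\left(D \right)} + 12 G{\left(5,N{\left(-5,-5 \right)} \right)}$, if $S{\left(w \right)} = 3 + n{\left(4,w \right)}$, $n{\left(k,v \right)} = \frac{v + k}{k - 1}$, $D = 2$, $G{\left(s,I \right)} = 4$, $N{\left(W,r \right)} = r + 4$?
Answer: $53$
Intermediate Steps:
$N{\left(W,r \right)} = 4 + r$
$n{\left(k,v \right)} = \frac{k + v}{-1 + k}$
$S{\left(w \right)} = \frac{13}{3} + \frac{w}{3}$ ($S{\left(w \right)} = 3 + \frac{4 + w}{-1 + 4} = 3 + \frac{4 + w}{3} = 3 + \left(\frac{4}{3} + \frac{w}{3}\right) = \frac{13}{3} + \frac{w}{3}$)
$S{\left(D \right)} + 12 G{\left(5,N{\left(-5,-5 \right)} \right)} = \left(\frac{13}{3} + \frac{1}{3} \cdot 2\right) + 12 \cdot 4 = \left(\frac{13}{3} + \frac{2}{3}\right) + 48 = 5 + 48 = 53$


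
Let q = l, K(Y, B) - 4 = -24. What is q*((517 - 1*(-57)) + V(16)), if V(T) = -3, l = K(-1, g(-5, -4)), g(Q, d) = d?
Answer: -11420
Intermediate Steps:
K(Y, B) = -20 (K(Y, B) = 4 - 24 = -20)
l = -20
q = -20
q*((517 - 1*(-57)) + V(16)) = -20*((517 - 1*(-57)) - 3) = -20*((517 + 57) - 3) = -20*(574 - 3) = -20*571 = -11420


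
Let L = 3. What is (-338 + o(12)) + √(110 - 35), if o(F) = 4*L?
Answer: -326 + 5*√3 ≈ -317.34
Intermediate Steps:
o(F) = 12 (o(F) = 4*3 = 12)
(-338 + o(12)) + √(110 - 35) = (-338 + 12) + √(110 - 35) = -326 + √75 = -326 + 5*√3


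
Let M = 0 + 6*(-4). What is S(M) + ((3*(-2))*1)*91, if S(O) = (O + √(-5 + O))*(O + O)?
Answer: 606 - 48*I*√29 ≈ 606.0 - 258.49*I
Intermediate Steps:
M = -24 (M = 0 - 24 = -24)
S(O) = 2*O*(O + √(-5 + O)) (S(O) = (O + √(-5 + O))*(2*O) = 2*O*(O + √(-5 + O)))
S(M) + ((3*(-2))*1)*91 = 2*(-24)*(-24 + √(-5 - 24)) + ((3*(-2))*1)*91 = 2*(-24)*(-24 + √(-29)) - 6*1*91 = 2*(-24)*(-24 + I*√29) - 6*91 = (1152 - 48*I*√29) - 546 = 606 - 48*I*√29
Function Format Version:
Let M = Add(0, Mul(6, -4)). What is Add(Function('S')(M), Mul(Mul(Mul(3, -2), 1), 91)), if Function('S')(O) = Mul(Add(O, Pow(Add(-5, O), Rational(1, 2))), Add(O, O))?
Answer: Add(606, Mul(-48, I, Pow(29, Rational(1, 2)))) ≈ Add(606.00, Mul(-258.49, I))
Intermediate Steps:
M = -24 (M = Add(0, -24) = -24)
Function('S')(O) = Mul(2, O, Add(O, Pow(Add(-5, O), Rational(1, 2)))) (Function('S')(O) = Mul(Add(O, Pow(Add(-5, O), Rational(1, 2))), Mul(2, O)) = Mul(2, O, Add(O, Pow(Add(-5, O), Rational(1, 2)))))
Add(Function('S')(M), Mul(Mul(Mul(3, -2), 1), 91)) = Add(Mul(2, -24, Add(-24, Pow(Add(-5, -24), Rational(1, 2)))), Mul(Mul(Mul(3, -2), 1), 91)) = Add(Mul(2, -24, Add(-24, Pow(-29, Rational(1, 2)))), Mul(Mul(-6, 1), 91)) = Add(Mul(2, -24, Add(-24, Mul(I, Pow(29, Rational(1, 2))))), Mul(-6, 91)) = Add(Add(1152, Mul(-48, I, Pow(29, Rational(1, 2)))), -546) = Add(606, Mul(-48, I, Pow(29, Rational(1, 2))))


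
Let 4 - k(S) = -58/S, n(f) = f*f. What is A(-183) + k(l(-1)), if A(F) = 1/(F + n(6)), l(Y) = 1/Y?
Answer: -7939/147 ≈ -54.007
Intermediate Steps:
n(f) = f²
k(S) = 4 + 58/S (k(S) = 4 - (-58)/S = 4 + 58/S)
A(F) = 1/(36 + F) (A(F) = 1/(F + 6²) = 1/(F + 36) = 1/(36 + F))
A(-183) + k(l(-1)) = 1/(36 - 183) + (4 + 58/(1/(-1))) = 1/(-147) + (4 + 58/(-1)) = -1/147 + (4 + 58*(-1)) = -1/147 + (4 - 58) = -1/147 - 54 = -7939/147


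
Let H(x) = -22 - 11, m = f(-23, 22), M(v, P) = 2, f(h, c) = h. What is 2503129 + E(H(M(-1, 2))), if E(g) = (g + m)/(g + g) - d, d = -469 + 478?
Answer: 82602988/33 ≈ 2.5031e+6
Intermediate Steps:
m = -23
H(x) = -33
d = 9
E(g) = -9 + (-23 + g)/(2*g) (E(g) = (g - 23)/(g + g) - 1*9 = (-23 + g)/((2*g)) - 9 = (-23 + g)*(1/(2*g)) - 9 = (-23 + g)/(2*g) - 9 = -9 + (-23 + g)/(2*g))
2503129 + E(H(M(-1, 2))) = 2503129 + (½)*(-23 - 17*(-33))/(-33) = 2503129 + (½)*(-1/33)*(-23 + 561) = 2503129 + (½)*(-1/33)*538 = 2503129 - 269/33 = 82602988/33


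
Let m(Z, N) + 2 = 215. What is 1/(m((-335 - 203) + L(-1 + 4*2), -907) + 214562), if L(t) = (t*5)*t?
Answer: 1/214775 ≈ 4.6560e-6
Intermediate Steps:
L(t) = 5*t² (L(t) = (5*t)*t = 5*t²)
m(Z, N) = 213 (m(Z, N) = -2 + 215 = 213)
1/(m((-335 - 203) + L(-1 + 4*2), -907) + 214562) = 1/(213 + 214562) = 1/214775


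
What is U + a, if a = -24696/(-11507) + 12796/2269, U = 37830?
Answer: 987921237686/26109383 ≈ 37838.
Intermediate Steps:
a = 203278796/26109383 (a = -24696*(-1/11507) + 12796*(1/2269) = 24696/11507 + 12796/2269 = 203278796/26109383 ≈ 7.7857)
U + a = 37830 + 203278796/26109383 = 987921237686/26109383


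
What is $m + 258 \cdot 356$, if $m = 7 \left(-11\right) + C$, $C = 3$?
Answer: $91774$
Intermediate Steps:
$m = -74$ ($m = 7 \left(-11\right) + 3 = -77 + 3 = -74$)
$m + 258 \cdot 356 = -74 + 258 \cdot 356 = -74 + 91848 = 91774$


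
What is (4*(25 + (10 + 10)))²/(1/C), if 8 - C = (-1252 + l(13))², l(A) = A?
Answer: -49737661200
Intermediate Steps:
C = -1535113 (C = 8 - (-1252 + 13)² = 8 - 1*(-1239)² = 8 - 1*1535121 = 8 - 1535121 = -1535113)
(4*(25 + (10 + 10)))²/(1/C) = (4*(25 + (10 + 10)))²/(1/(-1535113)) = (4*(25 + 20))²/(-1/1535113) = (4*45)²*(-1535113) = 180²*(-1535113) = 32400*(-1535113) = -49737661200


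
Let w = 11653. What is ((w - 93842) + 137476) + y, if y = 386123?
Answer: 441410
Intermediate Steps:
((w - 93842) + 137476) + y = ((11653 - 93842) + 137476) + 386123 = (-82189 + 137476) + 386123 = 55287 + 386123 = 441410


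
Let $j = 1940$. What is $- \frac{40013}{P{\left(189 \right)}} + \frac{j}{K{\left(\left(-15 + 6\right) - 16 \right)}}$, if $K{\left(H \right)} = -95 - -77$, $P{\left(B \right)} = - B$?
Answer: $\frac{19643}{189} \approx 103.93$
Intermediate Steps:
$K{\left(H \right)} = -18$ ($K{\left(H \right)} = -95 + 77 = -18$)
$- \frac{40013}{P{\left(189 \right)}} + \frac{j}{K{\left(\left(-15 + 6\right) - 16 \right)}} = - \frac{40013}{\left(-1\right) 189} + \frac{1940}{-18} = - \frac{40013}{-189} + 1940 \left(- \frac{1}{18}\right) = \left(-40013\right) \left(- \frac{1}{189}\right) - \frac{970}{9} = \frac{40013}{189} - \frac{970}{9} = \frac{19643}{189}$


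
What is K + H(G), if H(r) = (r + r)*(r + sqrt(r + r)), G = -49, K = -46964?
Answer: -42162 - 686*I*sqrt(2) ≈ -42162.0 - 970.15*I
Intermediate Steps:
H(r) = 2*r*(r + sqrt(2)*sqrt(r)) (H(r) = (2*r)*(r + sqrt(2*r)) = (2*r)*(r + sqrt(2)*sqrt(r)) = 2*r*(r + sqrt(2)*sqrt(r)))
K + H(G) = -46964 + (2*(-49)**2 + 2*sqrt(2)*(-49)**(3/2)) = -46964 + (2*2401 + 2*sqrt(2)*(-343*I)) = -46964 + (4802 - 686*I*sqrt(2)) = -42162 - 686*I*sqrt(2)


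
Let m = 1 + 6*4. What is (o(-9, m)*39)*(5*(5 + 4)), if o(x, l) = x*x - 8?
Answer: 128115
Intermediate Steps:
m = 25 (m = 1 + 24 = 25)
o(x, l) = -8 + x**2 (o(x, l) = x**2 - 8 = -8 + x**2)
(o(-9, m)*39)*(5*(5 + 4)) = ((-8 + (-9)**2)*39)*(5*(5 + 4)) = ((-8 + 81)*39)*(5*9) = (73*39)*45 = 2847*45 = 128115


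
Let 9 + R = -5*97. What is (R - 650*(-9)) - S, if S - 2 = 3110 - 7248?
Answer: 9492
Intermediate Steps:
R = -494 (R = -9 - 5*97 = -9 - 485 = -494)
S = -4136 (S = 2 + (3110 - 7248) = 2 - 4138 = -4136)
(R - 650*(-9)) - S = (-494 - 650*(-9)) - 1*(-4136) = (-494 + 5850) + 4136 = 5356 + 4136 = 9492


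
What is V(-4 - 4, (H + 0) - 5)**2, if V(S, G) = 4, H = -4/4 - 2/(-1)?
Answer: 16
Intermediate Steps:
H = 1 (H = -4*1/4 - 2*(-1) = -1 + 2 = 1)
V(-4 - 4, (H + 0) - 5)**2 = 4**2 = 16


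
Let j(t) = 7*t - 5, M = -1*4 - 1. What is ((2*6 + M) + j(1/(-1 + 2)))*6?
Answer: 54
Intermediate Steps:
M = -5 (M = -4 - 1 = -5)
j(t) = -5 + 7*t
((2*6 + M) + j(1/(-1 + 2)))*6 = ((2*6 - 5) + (-5 + 7/(-1 + 2)))*6 = ((12 - 5) + (-5 + 7/1))*6 = (7 + (-5 + 7*1))*6 = (7 + (-5 + 7))*6 = (7 + 2)*6 = 9*6 = 54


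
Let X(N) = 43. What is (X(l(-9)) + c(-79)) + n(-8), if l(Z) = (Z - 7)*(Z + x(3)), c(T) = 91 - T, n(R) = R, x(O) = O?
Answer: 205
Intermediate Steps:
l(Z) = (-7 + Z)*(3 + Z) (l(Z) = (Z - 7)*(Z + 3) = (-7 + Z)*(3 + Z))
(X(l(-9)) + c(-79)) + n(-8) = (43 + (91 - 1*(-79))) - 8 = (43 + (91 + 79)) - 8 = (43 + 170) - 8 = 213 - 8 = 205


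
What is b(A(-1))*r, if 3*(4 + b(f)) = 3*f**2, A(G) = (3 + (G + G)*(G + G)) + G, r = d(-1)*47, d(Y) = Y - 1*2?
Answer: -4512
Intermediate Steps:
d(Y) = -2 + Y (d(Y) = Y - 2 = -2 + Y)
r = -141 (r = (-2 - 1)*47 = -3*47 = -141)
A(G) = 3 + G + 4*G**2 (A(G) = (3 + (2*G)*(2*G)) + G = (3 + 4*G**2) + G = 3 + G + 4*G**2)
b(f) = -4 + f**2 (b(f) = -4 + (3*f**2)/3 = -4 + f**2)
b(A(-1))*r = (-4 + (3 - 1 + 4*(-1)**2)**2)*(-141) = (-4 + (3 - 1 + 4*1)**2)*(-141) = (-4 + (3 - 1 + 4)**2)*(-141) = (-4 + 6**2)*(-141) = (-4 + 36)*(-141) = 32*(-141) = -4512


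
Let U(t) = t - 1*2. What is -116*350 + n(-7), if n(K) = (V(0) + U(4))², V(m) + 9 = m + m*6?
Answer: -40551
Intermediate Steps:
V(m) = -9 + 7*m (V(m) = -9 + (m + m*6) = -9 + (m + 6*m) = -9 + 7*m)
U(t) = -2 + t (U(t) = t - 2 = -2 + t)
n(K) = 49 (n(K) = ((-9 + 7*0) + (-2 + 4))² = ((-9 + 0) + 2)² = (-9 + 2)² = (-7)² = 49)
-116*350 + n(-7) = -116*350 + 49 = -40600 + 49 = -40551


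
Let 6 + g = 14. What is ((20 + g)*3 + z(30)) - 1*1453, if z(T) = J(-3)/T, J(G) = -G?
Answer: -13689/10 ≈ -1368.9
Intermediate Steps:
g = 8 (g = -6 + 14 = 8)
z(T) = 3/T (z(T) = (-1*(-3))/T = 3/T)
((20 + g)*3 + z(30)) - 1*1453 = ((20 + 8)*3 + 3/30) - 1*1453 = (28*3 + 3*(1/30)) - 1453 = (84 + ⅒) - 1453 = 841/10 - 1453 = -13689/10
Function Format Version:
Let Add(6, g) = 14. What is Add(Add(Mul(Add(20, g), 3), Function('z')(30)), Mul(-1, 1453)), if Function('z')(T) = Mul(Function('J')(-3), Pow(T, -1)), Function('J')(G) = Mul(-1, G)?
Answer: Rational(-13689, 10) ≈ -1368.9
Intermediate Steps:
g = 8 (g = Add(-6, 14) = 8)
Function('z')(T) = Mul(3, Pow(T, -1)) (Function('z')(T) = Mul(Mul(-1, -3), Pow(T, -1)) = Mul(3, Pow(T, -1)))
Add(Add(Mul(Add(20, g), 3), Function('z')(30)), Mul(-1, 1453)) = Add(Add(Mul(Add(20, 8), 3), Mul(3, Pow(30, -1))), Mul(-1, 1453)) = Add(Add(Mul(28, 3), Mul(3, Rational(1, 30))), -1453) = Add(Add(84, Rational(1, 10)), -1453) = Add(Rational(841, 10), -1453) = Rational(-13689, 10)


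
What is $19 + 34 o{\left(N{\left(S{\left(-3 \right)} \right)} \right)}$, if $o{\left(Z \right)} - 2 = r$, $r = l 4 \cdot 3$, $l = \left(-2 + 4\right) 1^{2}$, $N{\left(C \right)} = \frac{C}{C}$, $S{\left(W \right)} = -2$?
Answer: $903$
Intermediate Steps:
$N{\left(C \right)} = 1$
$l = 2$ ($l = 2 \cdot 1 = 2$)
$r = 24$ ($r = 2 \cdot 4 \cdot 3 = 2 \cdot 12 = 24$)
$o{\left(Z \right)} = 26$ ($o{\left(Z \right)} = 2 + 24 = 26$)
$19 + 34 o{\left(N{\left(S{\left(-3 \right)} \right)} \right)} = 19 + 34 \cdot 26 = 19 + 884 = 903$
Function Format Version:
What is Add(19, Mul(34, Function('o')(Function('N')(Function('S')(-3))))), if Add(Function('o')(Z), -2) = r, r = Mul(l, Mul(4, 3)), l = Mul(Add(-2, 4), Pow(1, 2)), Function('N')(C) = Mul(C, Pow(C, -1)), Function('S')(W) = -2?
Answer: 903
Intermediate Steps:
Function('N')(C) = 1
l = 2 (l = Mul(2, 1) = 2)
r = 24 (r = Mul(2, Mul(4, 3)) = Mul(2, 12) = 24)
Function('o')(Z) = 26 (Function('o')(Z) = Add(2, 24) = 26)
Add(19, Mul(34, Function('o')(Function('N')(Function('S')(-3))))) = Add(19, Mul(34, 26)) = Add(19, 884) = 903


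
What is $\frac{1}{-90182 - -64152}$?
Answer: $- \frac{1}{26030} \approx -3.8417 \cdot 10^{-5}$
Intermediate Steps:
$\frac{1}{-90182 - -64152} = \frac{1}{-90182 + 64152} = \frac{1}{-26030} = - \frac{1}{26030}$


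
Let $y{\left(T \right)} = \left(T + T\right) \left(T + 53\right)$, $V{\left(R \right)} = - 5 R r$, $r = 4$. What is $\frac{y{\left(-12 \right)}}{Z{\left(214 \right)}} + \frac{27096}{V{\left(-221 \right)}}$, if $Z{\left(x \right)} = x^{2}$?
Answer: $\frac{77283696}{12651145} \approx 6.1088$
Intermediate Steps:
$V{\left(R \right)} = - 20 R$ ($V{\left(R \right)} = - 5 R 4 = - 20 R$)
$y{\left(T \right)} = 2 T \left(53 + T\right)$
$\frac{y{\left(-12 \right)}}{Z{\left(214 \right)}} + \frac{27096}{V{\left(-221 \right)}} = \frac{2 \left(-12\right) \left(53 - 12\right)}{214^{2}} + \frac{27096}{\left(-20\right) \left(-221\right)} = \frac{2 \left(-12\right) 41}{45796} + \frac{27096}{4420} = \left(-984\right) \frac{1}{45796} + 27096 \cdot \frac{1}{4420} = - \frac{246}{11449} + \frac{6774}{1105} = \frac{77283696}{12651145}$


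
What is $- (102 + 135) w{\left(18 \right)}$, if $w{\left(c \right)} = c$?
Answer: $-4266$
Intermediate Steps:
$- (102 + 135) w{\left(18 \right)} = - (102 + 135) 18 = \left(-1\right) 237 \cdot 18 = \left(-237\right) 18 = -4266$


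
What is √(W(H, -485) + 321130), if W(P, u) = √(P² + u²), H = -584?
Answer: √(321130 + √576281) ≈ 567.35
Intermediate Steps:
√(W(H, -485) + 321130) = √(√((-584)² + (-485)²) + 321130) = √(√(341056 + 235225) + 321130) = √(√576281 + 321130) = √(321130 + √576281)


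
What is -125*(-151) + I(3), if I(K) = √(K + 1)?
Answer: 18877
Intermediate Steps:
I(K) = √(1 + K)
-125*(-151) + I(3) = -125*(-151) + √(1 + 3) = 18875 + √4 = 18875 + 2 = 18877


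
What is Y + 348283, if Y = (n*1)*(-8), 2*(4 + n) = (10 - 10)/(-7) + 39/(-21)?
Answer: 2438257/7 ≈ 3.4832e+5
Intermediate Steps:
n = -69/14 (n = -4 + ((10 - 10)/(-7) + 39/(-21))/2 = -4 + (0*(-⅐) + 39*(-1/21))/2 = -4 + (0 - 13/7)/2 = -4 + (½)*(-13/7) = -4 - 13/14 = -69/14 ≈ -4.9286)
Y = 276/7 (Y = -69/14*1*(-8) = -69/14*(-8) = 276/7 ≈ 39.429)
Y + 348283 = 276/7 + 348283 = 2438257/7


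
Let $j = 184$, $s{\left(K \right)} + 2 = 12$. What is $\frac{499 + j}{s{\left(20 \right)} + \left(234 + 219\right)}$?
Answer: $\frac{683}{463} \approx 1.4752$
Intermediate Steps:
$s{\left(K \right)} = 10$ ($s{\left(K \right)} = -2 + 12 = 10$)
$\frac{499 + j}{s{\left(20 \right)} + \left(234 + 219\right)} = \frac{499 + 184}{10 + \left(234 + 219\right)} = \frac{683}{10 + 453} = \frac{683}{463}$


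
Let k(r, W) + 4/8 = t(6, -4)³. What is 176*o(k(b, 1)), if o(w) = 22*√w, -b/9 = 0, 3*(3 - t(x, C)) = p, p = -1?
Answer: 1936*√11838/9 ≈ 23405.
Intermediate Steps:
t(x, C) = 10/3 (t(x, C) = 3 - ⅓*(-1) = 3 + ⅓ = 10/3)
b = 0 (b = -9*0 = 0)
k(r, W) = 1973/54 (k(r, W) = -½ + (10/3)³ = -½ + 1000/27 = 1973/54)
176*o(k(b, 1)) = 176*(22*√(1973/54)) = 176*(22*(√11838/18)) = 176*(11*√11838/9) = 1936*√11838/9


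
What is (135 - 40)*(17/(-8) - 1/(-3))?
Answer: -4085/24 ≈ -170.21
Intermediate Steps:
(135 - 40)*(17/(-8) - 1/(-3)) = 95*(17*(-⅛) - 1*(-⅓)) = 95*(-17/8 + ⅓) = 95*(-43/24) = -4085/24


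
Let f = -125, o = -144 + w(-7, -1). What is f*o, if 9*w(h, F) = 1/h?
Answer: 1134125/63 ≈ 18002.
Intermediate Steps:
w(h, F) = 1/(9*h)
o = -9073/63 (o = -144 + (⅑)/(-7) = -144 + (⅑)*(-⅐) = -144 - 1/63 = -9073/63 ≈ -144.02)
f*o = -125*(-9073/63) = 1134125/63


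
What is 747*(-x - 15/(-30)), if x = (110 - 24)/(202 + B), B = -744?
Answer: 266679/542 ≈ 492.03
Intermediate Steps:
x = -43/271 (x = (110 - 24)/(202 - 744) = 86/(-542) = 86*(-1/542) = -43/271 ≈ -0.15867)
747*(-x - 15/(-30)) = 747*(-1*(-43/271) - 15/(-30)) = 747*(43/271 - 1/30*(-15)) = 747*(43/271 + ½) = 747*(357/542) = 266679/542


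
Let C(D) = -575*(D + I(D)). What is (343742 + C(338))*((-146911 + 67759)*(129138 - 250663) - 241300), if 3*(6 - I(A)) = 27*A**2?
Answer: 5688104622277931000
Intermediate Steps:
I(A) = 6 - 9*A**2
C(D) = -3450 - 575*D + 5175*D**2 (C(D) = -575*(D + (6 - 9*D**2)) = -575*(6 + D - 9*D**2) = -3450 - 575*D + 5175*D**2)
(343742 + C(338))*((-146911 + 67759)*(129138 - 250663) - 241300) = (343742 + (-3450 - 575*338 + 5175*338**2))*((-146911 + 67759)*(129138 - 250663) - 241300) = (343742 + (-3450 - 194350 + 5175*114244))*(-79152*(-121525) - 241300) = (343742 + (-3450 - 194350 + 591212700))*(9618946800 - 241300) = (343742 + 591014900)*9618705500 = 591358642*9618705500 = 5688104622277931000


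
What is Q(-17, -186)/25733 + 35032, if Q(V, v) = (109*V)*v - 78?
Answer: 901823036/25733 ≈ 35045.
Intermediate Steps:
Q(V, v) = -78 + 109*V*v (Q(V, v) = 109*V*v - 78 = -78 + 109*V*v)
Q(-17, -186)/25733 + 35032 = (-78 + 109*(-17)*(-186))/25733 + 35032 = (-78 + 344658)*(1/25733) + 35032 = 344580*(1/25733) + 35032 = 344580/25733 + 35032 = 901823036/25733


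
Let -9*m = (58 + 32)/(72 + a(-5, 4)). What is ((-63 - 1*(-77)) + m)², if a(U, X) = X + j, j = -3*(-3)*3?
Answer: 2050624/10609 ≈ 193.29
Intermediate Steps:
j = 27 (j = 9*3 = 27)
a(U, X) = 27 + X (a(U, X) = X + 27 = 27 + X)
m = -10/103 (m = -(58 + 32)/(9*(72 + (27 + 4))) = -10/(72 + 31) = -10/103 ≈ -0.097087)
((-63 - 1*(-77)) + m)² = ((-63 - 1*(-77)) - 10/103)² = ((-63 + 77) - 10/103)² = (14 - 10/103)² = (1432/103)² = 2050624/10609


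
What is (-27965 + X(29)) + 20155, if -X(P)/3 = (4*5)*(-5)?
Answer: -7510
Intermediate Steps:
X(P) = 300 (X(P) = -3*4*5*(-5) = -60*(-5) = -3*(-100) = 300)
(-27965 + X(29)) + 20155 = (-27965 + 300) + 20155 = -27665 + 20155 = -7510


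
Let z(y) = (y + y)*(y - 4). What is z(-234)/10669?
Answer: 111384/10669 ≈ 10.440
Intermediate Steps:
z(y) = 2*y*(-4 + y) (z(y) = (2*y)*(-4 + y) = 2*y*(-4 + y))
z(-234)/10669 = (2*(-234)*(-4 - 234))/10669 = (2*(-234)*(-238))*(1/10669) = 111384*(1/10669) = 111384/10669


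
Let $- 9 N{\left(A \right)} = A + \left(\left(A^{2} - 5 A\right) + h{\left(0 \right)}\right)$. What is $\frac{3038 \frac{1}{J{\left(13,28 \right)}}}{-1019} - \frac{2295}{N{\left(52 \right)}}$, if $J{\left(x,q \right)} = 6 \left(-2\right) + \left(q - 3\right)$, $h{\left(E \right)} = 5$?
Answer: $\frac{266018747}{33130747} \approx 8.0294$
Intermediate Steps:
$J{\left(x,q \right)} = -15 + q$ ($J{\left(x,q \right)} = -12 + \left(q - 3\right) = -12 + \left(-3 + q\right) = -15 + q$)
$N{\left(A \right)} = - \frac{5}{9} - \frac{A^{2}}{9} + \frac{4 A}{9}$ ($N{\left(A \right)} = - \frac{A + \left(\left(A^{2} - 5 A\right) + 5\right)}{9} = - \frac{A + \left(5 + A^{2} - 5 A\right)}{9} = - \frac{5 + A^{2} - 4 A}{9} = - \frac{5}{9} - \frac{A^{2}}{9} + \frac{4 A}{9}$)
$\frac{3038 \frac{1}{J{\left(13,28 \right)}}}{-1019} - \frac{2295}{N{\left(52 \right)}} = \frac{3038 \frac{1}{-15 + 28}}{-1019} - \frac{2295}{- \frac{5}{9} - \frac{52^{2}}{9} + \frac{4}{9} \cdot 52} = \frac{3038}{13} \left(- \frac{1}{1019}\right) - \frac{2295}{- \frac{5}{9} - \frac{2704}{9} + \frac{208}{9}} = 3038 \cdot \frac{1}{13} \left(- \frac{1}{1019}\right) - \frac{2295}{- \frac{5}{9} - \frac{2704}{9} + \frac{208}{9}} = \frac{3038}{13} \left(- \frac{1}{1019}\right) - \frac{2295}{- \frac{2501}{9}} = - \frac{3038}{13247} - - \frac{20655}{2501} = - \frac{3038}{13247} + \frac{20655}{2501} = \frac{266018747}{33130747}$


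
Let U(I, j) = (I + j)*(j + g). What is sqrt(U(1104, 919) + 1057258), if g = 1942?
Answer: sqrt(6845061) ≈ 2616.3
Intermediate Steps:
U(I, j) = (1942 + j)*(I + j) (U(I, j) = (I + j)*(j + 1942) = (I + j)*(1942 + j) = (1942 + j)*(I + j))
sqrt(U(1104, 919) + 1057258) = sqrt((919**2 + 1942*1104 + 1942*919 + 1104*919) + 1057258) = sqrt((844561 + 2143968 + 1784698 + 1014576) + 1057258) = sqrt(5787803 + 1057258) = sqrt(6845061)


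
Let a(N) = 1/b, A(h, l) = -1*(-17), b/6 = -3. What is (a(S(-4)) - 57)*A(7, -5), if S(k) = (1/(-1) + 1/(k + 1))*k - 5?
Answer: -17459/18 ≈ -969.94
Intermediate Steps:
b = -18 (b = 6*(-3) = -18)
A(h, l) = 17
S(k) = -5 + k*(-1 + 1/(1 + k)) (S(k) = (1*(-1) + 1/(1 + k))*k - 5 = (-1 + 1/(1 + k))*k - 5 = k*(-1 + 1/(1 + k)) - 5 = -5 + k*(-1 + 1/(1 + k)))
a(N) = -1/18 (a(N) = 1/(-18) = -1/18)
(a(S(-4)) - 57)*A(7, -5) = (-1/18 - 57)*17 = -1027/18*17 = -17459/18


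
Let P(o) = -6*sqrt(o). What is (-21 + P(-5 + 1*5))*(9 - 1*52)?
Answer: 903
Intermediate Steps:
(-21 + P(-5 + 1*5))*(9 - 1*52) = (-21 - 6*sqrt(-5 + 1*5))*(9 - 1*52) = (-21 - 6*sqrt(-5 + 5))*(9 - 52) = (-21 - 6*sqrt(0))*(-43) = (-21 - 6*0)*(-43) = (-21 + 0)*(-43) = -21*(-43) = 903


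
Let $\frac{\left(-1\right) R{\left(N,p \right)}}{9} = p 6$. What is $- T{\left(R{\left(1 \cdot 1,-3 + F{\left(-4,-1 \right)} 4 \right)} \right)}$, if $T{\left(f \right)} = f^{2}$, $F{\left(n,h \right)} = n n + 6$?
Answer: $-21068100$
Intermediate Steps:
$F{\left(n,h \right)} = 6 + n^{2}$ ($F{\left(n,h \right)} = n^{2} + 6 = 6 + n^{2}$)
$R{\left(N,p \right)} = - 54 p$ ($R{\left(N,p \right)} = - 9 p 6 = - 9 \cdot 6 p = - 54 p$)
$- T{\left(R{\left(1 \cdot 1,-3 + F{\left(-4,-1 \right)} 4 \right)} \right)} = - \left(- 54 \left(-3 + \left(6 + \left(-4\right)^{2}\right) 4\right)\right)^{2} = - \left(- 54 \left(-3 + \left(6 + 16\right) 4\right)\right)^{2} = - \left(- 54 \left(-3 + 22 \cdot 4\right)\right)^{2} = - \left(- 54 \left(-3 + 88\right)\right)^{2} = - \left(\left(-54\right) 85\right)^{2} = - \left(-4590\right)^{2} = \left(-1\right) 21068100 = -21068100$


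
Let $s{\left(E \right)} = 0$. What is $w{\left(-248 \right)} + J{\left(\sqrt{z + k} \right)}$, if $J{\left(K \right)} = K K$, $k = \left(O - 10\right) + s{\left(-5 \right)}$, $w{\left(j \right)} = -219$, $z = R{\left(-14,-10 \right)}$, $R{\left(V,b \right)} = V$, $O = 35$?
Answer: $-208$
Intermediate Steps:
$z = -14$
$k = 25$ ($k = \left(35 - 10\right) + 0 = 25 + 0 = 25$)
$J{\left(K \right)} = K^{2}$
$w{\left(-248 \right)} + J{\left(\sqrt{z + k} \right)} = -219 + \left(\sqrt{-14 + 25}\right)^{2} = -219 + \left(\sqrt{11}\right)^{2} = -219 + 11 = -208$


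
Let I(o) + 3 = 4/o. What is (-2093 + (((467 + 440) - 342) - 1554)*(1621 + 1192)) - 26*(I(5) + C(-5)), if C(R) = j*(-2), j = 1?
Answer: -13920204/5 ≈ -2.7840e+6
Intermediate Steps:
C(R) = -2 (C(R) = 1*(-2) = -2)
I(o) = -3 + 4/o
(-2093 + (((467 + 440) - 342) - 1554)*(1621 + 1192)) - 26*(I(5) + C(-5)) = (-2093 + (((467 + 440) - 342) - 1554)*(1621 + 1192)) - 26*((-3 + 4/5) - 2) = (-2093 + ((907 - 342) - 1554)*2813) - 26*((-3 + 4*(⅕)) - 2) = (-2093 + (565 - 1554)*2813) - 26*((-3 + ⅘) - 2) = (-2093 - 989*2813) - 26*(-11/5 - 2) = (-2093 - 2782057) - 26*(-21/5) = -2784150 + 546/5 = -13920204/5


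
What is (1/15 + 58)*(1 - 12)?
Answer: -9581/15 ≈ -638.73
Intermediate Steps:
(1/15 + 58)*(1 - 12) = (1/15 + 58)*(-11) = (871/15)*(-11) = -9581/15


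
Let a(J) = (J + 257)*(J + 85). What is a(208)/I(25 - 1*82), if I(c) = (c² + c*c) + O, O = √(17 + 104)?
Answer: 136245/6509 ≈ 20.932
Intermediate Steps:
a(J) = (85 + J)*(257 + J) (a(J) = (257 + J)*(85 + J) = (85 + J)*(257 + J))
O = 11 (O = √121 = 11)
I(c) = 11 + 2*c² (I(c) = (c² + c*c) + 11 = (c² + c²) + 11 = 2*c² + 11 = 11 + 2*c²)
a(208)/I(25 - 1*82) = (21845 + 208² + 342*208)/(11 + 2*(25 - 1*82)²) = (21845 + 43264 + 71136)/(11 + 2*(25 - 82)²) = 136245/(11 + 2*(-57)²) = 136245/(11 + 2*3249) = 136245/(11 + 6498) = 136245/6509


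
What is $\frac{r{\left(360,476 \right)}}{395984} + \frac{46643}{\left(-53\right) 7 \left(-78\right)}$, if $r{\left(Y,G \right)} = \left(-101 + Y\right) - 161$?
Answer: $\frac{4618179409}{2864746248} \approx 1.6121$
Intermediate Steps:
$r{\left(Y,G \right)} = -262 + Y$
$\frac{r{\left(360,476 \right)}}{395984} + \frac{46643}{\left(-53\right) 7 \left(-78\right)} = \frac{-262 + 360}{395984} + \frac{46643}{\left(-53\right) 7 \left(-78\right)} = 98 \cdot \frac{1}{395984} + \frac{46643}{\left(-371\right) \left(-78\right)} = \frac{49}{197992} + \frac{46643}{28938} = \frac{4618179409}{2864746248}$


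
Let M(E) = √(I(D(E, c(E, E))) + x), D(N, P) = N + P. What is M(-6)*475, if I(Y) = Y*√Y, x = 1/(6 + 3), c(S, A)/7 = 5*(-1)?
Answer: 475*√(1 - 369*I*√41)/3 ≈ 5443.3 - 5440.9*I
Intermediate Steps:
c(S, A) = -35 (c(S, A) = 7*(5*(-1)) = 7*(-5) = -35)
x = ⅑ (x = 1/9 = ⅑ ≈ 0.11111)
I(Y) = Y^(3/2)
M(E) = √(⅑ + (-35 + E)^(3/2)) (M(E) = √((E - 35)^(3/2) + ⅑) = √((-35 + E)^(3/2) + ⅑) = √(⅑ + (-35 + E)^(3/2)))
M(-6)*475 = (√(1 + 9*(-35 - 6)^(3/2))/3)*475 = (√(1 + 9*(-41)^(3/2))/3)*475 = (√(1 + 9*(-41*I*√41))/3)*475 = (√(1 - 369*I*√41)/3)*475 = 475*√(1 - 369*I*√41)/3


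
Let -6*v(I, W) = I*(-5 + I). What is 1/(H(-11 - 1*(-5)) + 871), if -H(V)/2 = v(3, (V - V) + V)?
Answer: 1/869 ≈ 0.0011507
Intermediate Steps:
v(I, W) = -I*(-5 + I)/6
H(V) = -2 (H(V) = -3*(5 - 1*3)/3 = -3*(5 - 3)/3 = -3*2/3 = -2*1 = -2)
1/(H(-11 - 1*(-5)) + 871) = 1/(-2 + 871) = 1/869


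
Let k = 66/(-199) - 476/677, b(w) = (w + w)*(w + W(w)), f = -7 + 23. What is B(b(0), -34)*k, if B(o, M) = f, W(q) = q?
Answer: -2230496/134723 ≈ -16.556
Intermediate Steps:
f = 16
b(w) = 4*w**2 (b(w) = (w + w)*(w + w) = (2*w)*(2*w) = 4*w**2)
B(o, M) = 16
k = -139406/134723 (k = 66*(-1/199) - 476*1/677 = -66/199 - 476/677 = -139406/134723 ≈ -1.0348)
B(b(0), -34)*k = 16*(-139406/134723) = -2230496/134723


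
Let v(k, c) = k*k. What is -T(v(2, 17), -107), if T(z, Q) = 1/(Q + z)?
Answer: 1/103 ≈ 0.0097087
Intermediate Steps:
v(k, c) = k**2
-T(v(2, 17), -107) = -1/(-107 + 2**2) = -1/(-107 + 4) = -1/(-103) = -1*(-1/103) = 1/103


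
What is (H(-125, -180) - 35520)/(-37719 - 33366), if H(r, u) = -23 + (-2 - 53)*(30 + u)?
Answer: 3899/10155 ≈ 0.38395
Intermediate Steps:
H(r, u) = -1673 - 55*u (H(r, u) = -23 - 55*(30 + u) = -23 + (-1650 - 55*u) = -1673 - 55*u)
(H(-125, -180) - 35520)/(-37719 - 33366) = ((-1673 - 55*(-180)) - 35520)/(-37719 - 33366) = ((-1673 + 9900) - 35520)/(-71085) = (8227 - 35520)*(-1/71085) = -27293*(-1/71085) = 3899/10155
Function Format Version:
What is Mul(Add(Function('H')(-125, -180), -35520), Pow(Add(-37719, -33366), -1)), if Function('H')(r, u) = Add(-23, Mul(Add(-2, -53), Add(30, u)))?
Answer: Rational(3899, 10155) ≈ 0.38395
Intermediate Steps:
Function('H')(r, u) = Add(-1673, Mul(-55, u)) (Function('H')(r, u) = Add(-23, Mul(-55, Add(30, u))) = Add(-23, Add(-1650, Mul(-55, u))) = Add(-1673, Mul(-55, u)))
Mul(Add(Function('H')(-125, -180), -35520), Pow(Add(-37719, -33366), -1)) = Mul(Add(Add(-1673, Mul(-55, -180)), -35520), Pow(Add(-37719, -33366), -1)) = Mul(Add(Add(-1673, 9900), -35520), Pow(-71085, -1)) = Mul(Add(8227, -35520), Rational(-1, 71085)) = Mul(-27293, Rational(-1, 71085)) = Rational(3899, 10155)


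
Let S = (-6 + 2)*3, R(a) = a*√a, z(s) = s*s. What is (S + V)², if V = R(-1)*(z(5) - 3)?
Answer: -340 + 528*I ≈ -340.0 + 528.0*I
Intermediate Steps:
z(s) = s²
R(a) = a^(3/2)
V = -22*I (V = (-1)^(3/2)*(5² - 3) = (-I)*(25 - 3) = -I*22 = -22*I ≈ -22.0*I)
S = -12 (S = -4*3 = -12)
(S + V)² = (-12 - 22*I)²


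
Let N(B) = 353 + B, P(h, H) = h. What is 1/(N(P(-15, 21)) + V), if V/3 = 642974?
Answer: 1/1929260 ≈ 5.1833e-7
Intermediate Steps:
V = 1928922 (V = 3*642974 = 1928922)
1/(N(P(-15, 21)) + V) = 1/((353 - 15) + 1928922) = 1/(338 + 1928922) = 1/1929260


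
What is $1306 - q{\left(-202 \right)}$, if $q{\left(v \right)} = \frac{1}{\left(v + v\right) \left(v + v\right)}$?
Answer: $\frac{213160095}{163216} \approx 1306.0$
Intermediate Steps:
$q{\left(v \right)} = \frac{1}{4 v^{2}}$ ($q{\left(v \right)} = \frac{1}{2 v 2 v} = \frac{1}{4 v^{2}}$)
$1306 - q{\left(-202 \right)} = 1306 - \frac{1}{4 \cdot 40804} = 1306 - \frac{1}{4} \cdot \frac{1}{40804} = 1306 - \frac{1}{163216} = \frac{213160095}{163216}$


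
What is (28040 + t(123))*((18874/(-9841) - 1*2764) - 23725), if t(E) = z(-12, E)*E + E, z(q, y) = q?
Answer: -6957224121501/9841 ≈ -7.0696e+8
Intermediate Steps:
t(E) = -11*E (t(E) = -12*E + E = -11*E)
(28040 + t(123))*((18874/(-9841) - 1*2764) - 23725) = (28040 - 11*123)*((18874/(-9841) - 1*2764) - 23725) = (28040 - 1353)*((18874*(-1/9841) - 2764) - 23725) = 26687*((-18874/9841 - 2764) - 23725) = 26687*(-27219398/9841 - 23725) = 26687*(-260697123/9841) = -6957224121501/9841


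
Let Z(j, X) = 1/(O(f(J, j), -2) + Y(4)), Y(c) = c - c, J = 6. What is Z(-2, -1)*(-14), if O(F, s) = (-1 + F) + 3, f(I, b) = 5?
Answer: -2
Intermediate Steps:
O(F, s) = 2 + F
Y(c) = 0
Z(j, X) = ⅐ (Z(j, X) = 1/((2 + 5) + 0) = 1/(7 + 0) = 1/7 = ⅐)
Z(-2, -1)*(-14) = (⅐)*(-14) = -2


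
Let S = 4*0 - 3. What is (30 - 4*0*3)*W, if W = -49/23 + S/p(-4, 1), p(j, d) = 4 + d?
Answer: -1884/23 ≈ -81.913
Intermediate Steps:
S = -3 (S = 0 - 3 = -3)
W = -314/115 (W = -49/23 - 3/(4 + 1) = -49*1/23 - 3/5 = -49/23 - 3*⅕ = -49/23 - ⅗ = -314/115 ≈ -2.7304)
(30 - 4*0*3)*W = (30 - 4*0*3)*(-314/115) = (30 + 0*3)*(-314/115) = (30 + 0)*(-314/115) = 30*(-314/115) = -1884/23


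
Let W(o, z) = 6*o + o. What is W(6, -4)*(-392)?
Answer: -16464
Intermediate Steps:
W(o, z) = 7*o
W(6, -4)*(-392) = (7*6)*(-392) = 42*(-392) = -16464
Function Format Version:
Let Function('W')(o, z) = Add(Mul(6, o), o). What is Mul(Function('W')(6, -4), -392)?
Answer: -16464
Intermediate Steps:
Function('W')(o, z) = Mul(7, o)
Mul(Function('W')(6, -4), -392) = Mul(Mul(7, 6), -392) = Mul(42, -392) = -16464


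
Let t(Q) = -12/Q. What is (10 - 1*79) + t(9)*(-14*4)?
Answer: 17/3 ≈ 5.6667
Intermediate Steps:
(10 - 1*79) + t(9)*(-14*4) = (10 - 1*79) + (-12/9)*(-14*4) = (10 - 79) - 12*1/9*(-56) = -69 - 4/3*(-56) = -69 + 224/3 = 17/3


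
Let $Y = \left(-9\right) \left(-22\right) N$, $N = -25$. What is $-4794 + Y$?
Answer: $-9744$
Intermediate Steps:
$Y = -4950$ ($Y = \left(-9\right) \left(-22\right) \left(-25\right) = 198 \left(-25\right) = -4950$)
$-4794 + Y = -4794 - 4950 = -9744$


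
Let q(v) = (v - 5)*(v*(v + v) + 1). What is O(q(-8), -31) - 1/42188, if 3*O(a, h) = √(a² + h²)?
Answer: -1/42188 + √2813290/3 ≈ 559.10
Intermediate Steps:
q(v) = (1 + 2*v²)*(-5 + v) (q(v) = (-5 + v)*(v*(2*v) + 1) = (-5 + v)*(2*v² + 1) = (-5 + v)*(1 + 2*v²) = (1 + 2*v²)*(-5 + v))
O(a, h) = √(a² + h²)/3
O(q(-8), -31) - 1/42188 = √((-5 - 8 - 10*(-8)² + 2*(-8)³)² + (-31)²)/3 - 1/42188 = √((-5 - 8 - 10*64 + 2*(-512))² + 961)/3 - 1*1/42188 = √((-5 - 8 - 640 - 1024)² + 961)/3 - 1/42188 = √((-1677)² + 961)/3 - 1/42188 = √(2812329 + 961)/3 - 1/42188 = √2813290/3 - 1/42188 = -1/42188 + √2813290/3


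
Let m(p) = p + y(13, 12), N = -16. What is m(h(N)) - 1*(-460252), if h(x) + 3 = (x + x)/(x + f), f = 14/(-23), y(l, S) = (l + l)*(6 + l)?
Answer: 88002281/191 ≈ 4.6075e+5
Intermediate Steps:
y(l, S) = 2*l*(6 + l) (y(l, S) = (2*l)*(6 + l) = 2*l*(6 + l))
f = -14/23 (f = 14*(-1/23) = -14/23 ≈ -0.60870)
h(x) = -3 + 2*x/(-14/23 + x) (h(x) = -3 + (x + x)/(x - 14/23) = -3 + (2*x)/(-14/23 + x) = -3 + 2*x/(-14/23 + x))
m(p) = 494 + p (m(p) = p + 2*13*(6 + 13) = p + 2*13*19 = p + 494 = 494 + p)
m(h(N)) - 1*(-460252) = (494 + (42 - 23*(-16))/(-14 + 23*(-16))) - 1*(-460252) = (494 + (42 + 368)/(-14 - 368)) + 460252 = (494 + 410/(-382)) + 460252 = (494 - 1/382*410) + 460252 = (494 - 205/191) + 460252 = 94149/191 + 460252 = 88002281/191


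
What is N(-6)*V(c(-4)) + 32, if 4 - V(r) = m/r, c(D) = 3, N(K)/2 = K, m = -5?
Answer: -36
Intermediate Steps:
N(K) = 2*K
V(r) = 4 + 5/r (V(r) = 4 - (-5)/r = 4 + 5/r)
N(-6)*V(c(-4)) + 32 = (2*(-6))*(4 + 5/3) + 32 = -12*(4 + 5*(1/3)) + 32 = -12*(4 + 5/3) + 32 = -12*17/3 + 32 = -68 + 32 = -36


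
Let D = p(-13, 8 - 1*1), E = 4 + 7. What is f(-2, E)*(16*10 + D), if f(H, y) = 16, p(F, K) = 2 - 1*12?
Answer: 2400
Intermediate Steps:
p(F, K) = -10 (p(F, K) = 2 - 12 = -10)
E = 11
D = -10
f(-2, E)*(16*10 + D) = 16*(16*10 - 10) = 16*(160 - 10) = 16*150 = 2400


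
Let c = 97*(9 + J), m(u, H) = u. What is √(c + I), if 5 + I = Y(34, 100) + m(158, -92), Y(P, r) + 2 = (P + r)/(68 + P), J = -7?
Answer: √900762/51 ≈ 18.609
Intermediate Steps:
Y(P, r) = -2 + (P + r)/(68 + P)
I = 7768/51 (I = -5 + ((-136 + 100 - 1*34)/(68 + 34) + 158) = -5 + ((-136 + 100 - 34)/102 + 158) = -5 + ((1/102)*(-70) + 158) = -5 + (-35/51 + 158) = -5 + 8023/51 = 7768/51 ≈ 152.31)
c = 194 (c = 97*(9 - 7) = 97*2 = 194)
√(c + I) = √(194 + 7768/51) = √(17662/51) = √900762/51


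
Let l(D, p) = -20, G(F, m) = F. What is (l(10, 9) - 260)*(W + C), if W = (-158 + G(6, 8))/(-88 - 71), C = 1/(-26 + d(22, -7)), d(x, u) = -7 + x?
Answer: -423640/1749 ≈ -242.22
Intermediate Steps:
C = -1/11 (C = 1/(-26 + (-7 + 22)) = 1/(-26 + 15) = 1/(-11) = -1/11 ≈ -0.090909)
W = 152/159 (W = (-158 + 6)/(-88 - 71) = -152/(-159) = -152*(-1/159) = 152/159 ≈ 0.95597)
(l(10, 9) - 260)*(W + C) = (-20 - 260)*(152/159 - 1/11) = -280*1513/1749 = -423640/1749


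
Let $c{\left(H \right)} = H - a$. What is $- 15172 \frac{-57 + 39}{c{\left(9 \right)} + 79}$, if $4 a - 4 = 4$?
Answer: $\frac{136548}{43} \approx 3175.5$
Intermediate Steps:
$a = 2$ ($a = 1 + \frac{1}{4} \cdot 4 = 1 + 1 = 2$)
$c{\left(H \right)} = -2 + H$ ($c{\left(H \right)} = H - 2 = -2 + H$)
$- 15172 \frac{-57 + 39}{c{\left(9 \right)} + 79} = - 15172 \frac{-57 + 39}{\left(-2 + 9\right) + 79} = - 15172 \left(- \frac{18}{7 + 79}\right) = - 15172 \left(- \frac{18}{86}\right) = - 15172 \left(\left(-18\right) \frac{1}{86}\right) = \left(-15172\right) \left(- \frac{9}{43}\right) = \frac{136548}{43}$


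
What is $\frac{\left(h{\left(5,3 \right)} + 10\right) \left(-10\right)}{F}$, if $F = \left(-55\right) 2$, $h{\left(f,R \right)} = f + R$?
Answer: $\frac{18}{11} \approx 1.6364$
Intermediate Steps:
$h{\left(f,R \right)} = R + f$
$F = -110$
$\frac{\left(h{\left(5,3 \right)} + 10\right) \left(-10\right)}{F} = \frac{\left(\left(3 + 5\right) + 10\right) \left(-10\right)}{-110} = \left(8 + 10\right) \left(-10\right) \left(- \frac{1}{110}\right) = 18 \left(-10\right) \left(- \frac{1}{110}\right) = \left(-180\right) \left(- \frac{1}{110}\right) = \frac{18}{11}$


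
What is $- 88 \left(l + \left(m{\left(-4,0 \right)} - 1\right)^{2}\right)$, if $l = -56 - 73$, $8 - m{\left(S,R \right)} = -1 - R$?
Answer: $5720$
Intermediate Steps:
$m{\left(S,R \right)} = 9 + R$ ($m{\left(S,R \right)} = 8 - \left(-1 - R\right) = 8 + \left(1 + R\right) = 9 + R$)
$l = -129$ ($l = -56 - 73 = -129$)
$- 88 \left(l + \left(m{\left(-4,0 \right)} - 1\right)^{2}\right) = - 88 \left(-129 + \left(\left(9 + 0\right) - 1\right)^{2}\right) = - 88 \left(-129 + \left(9 - 1\right)^{2}\right) = - 88 \left(-129 + 8^{2}\right) = - 88 \left(-129 + 64\right) = \left(-88\right) \left(-65\right) = 5720$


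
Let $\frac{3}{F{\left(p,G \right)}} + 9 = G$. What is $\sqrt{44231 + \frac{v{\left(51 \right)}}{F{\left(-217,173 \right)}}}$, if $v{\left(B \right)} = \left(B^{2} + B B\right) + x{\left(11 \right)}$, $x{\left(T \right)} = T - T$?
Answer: $\sqrt{328607} \approx 573.24$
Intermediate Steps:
$x{\left(T \right)} = 0$
$F{\left(p,G \right)} = \frac{3}{-9 + G}$
$v{\left(B \right)} = 2 B^{2}$ ($v{\left(B \right)} = \left(B^{2} + B B\right) + 0 = \left(B^{2} + B^{2}\right) + 0 = 2 B^{2} + 0 = 2 B^{2}$)
$\sqrt{44231 + \frac{v{\left(51 \right)}}{F{\left(-217,173 \right)}}} = \sqrt{44231 + \frac{2 \cdot 51^{2}}{3 \frac{1}{-9 + 173}}} = \sqrt{44231 + \frac{2 \cdot 2601}{3 \cdot \frac{1}{164}}} = \sqrt{44231 + \frac{5202}{3 \cdot \frac{1}{164}}} = \sqrt{44231 + \frac{5202}{\frac{3}{164}}} = \sqrt{44231 + 5202 \cdot \frac{164}{3}} = \sqrt{44231 + 284376} = \sqrt{328607}$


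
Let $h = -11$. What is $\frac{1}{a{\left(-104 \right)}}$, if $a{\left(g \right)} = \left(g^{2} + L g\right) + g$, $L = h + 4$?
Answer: $\frac{1}{11440} \approx 8.7413 \cdot 10^{-5}$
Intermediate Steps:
$L = -7$ ($L = -11 + 4 = -7$)
$a{\left(g \right)} = g^{2} - 6 g$ ($a{\left(g \right)} = \left(g^{2} - 7 g\right) + g = g^{2} - 6 g$)
$\frac{1}{a{\left(-104 \right)}} = \frac{1}{\left(-104\right) \left(-6 - 104\right)} = \frac{1}{\left(-104\right) \left(-110\right)} = \frac{1}{11440}$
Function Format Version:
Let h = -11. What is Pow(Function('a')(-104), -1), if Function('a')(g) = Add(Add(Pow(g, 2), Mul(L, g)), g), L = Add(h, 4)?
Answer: Rational(1, 11440) ≈ 8.7413e-5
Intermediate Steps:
L = -7 (L = Add(-11, 4) = -7)
Function('a')(g) = Add(Pow(g, 2), Mul(-6, g)) (Function('a')(g) = Add(Add(Pow(g, 2), Mul(-7, g)), g) = Add(Pow(g, 2), Mul(-6, g)))
Pow(Function('a')(-104), -1) = Pow(Mul(-104, Add(-6, -104)), -1) = Pow(Mul(-104, -110), -1) = Pow(11440, -1) = Rational(1, 11440)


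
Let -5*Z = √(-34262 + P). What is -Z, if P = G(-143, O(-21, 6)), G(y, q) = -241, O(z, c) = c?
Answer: I*√34503/5 ≈ 37.15*I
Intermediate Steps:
P = -241
Z = -I*√34503/5 (Z = -√(-34262 - 241)/5 = -I*√34503/5 ≈ -37.15*I)
-Z = -(-1)*I*√34503/5 = I*√34503/5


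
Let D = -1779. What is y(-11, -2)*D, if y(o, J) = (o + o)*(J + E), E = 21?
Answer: 743622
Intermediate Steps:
y(o, J) = 2*o*(21 + J) (y(o, J) = (o + o)*(J + 21) = (2*o)*(21 + J) = 2*o*(21 + J))
y(-11, -2)*D = (2*(-11)*(21 - 2))*(-1779) = (2*(-11)*19)*(-1779) = -418*(-1779) = 743622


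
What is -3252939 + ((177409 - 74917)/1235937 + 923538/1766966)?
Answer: -1183992945628362660/363976442857 ≈ -3.2529e+6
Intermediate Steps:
-3252939 + ((177409 - 74917)/1235937 + 923538/1766966) = -3252939 + (102492*(1/1235937) + 923538*(1/1766966)) = -3252939 + (34164/411979 + 461769/883483) = -3252939 + 220422444063/363976442857 = -1183992945628362660/363976442857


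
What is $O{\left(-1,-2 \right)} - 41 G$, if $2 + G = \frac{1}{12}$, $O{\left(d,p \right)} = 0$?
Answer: $\frac{943}{12} \approx 78.583$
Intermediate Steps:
$G = - \frac{23}{12}$ ($G = -2 + \frac{1}{12} = - \frac{23}{12} \approx -1.9167$)
$O{\left(-1,-2 \right)} - 41 G = 0 - - \frac{943}{12} = 0 + \frac{943}{12} = \frac{943}{12}$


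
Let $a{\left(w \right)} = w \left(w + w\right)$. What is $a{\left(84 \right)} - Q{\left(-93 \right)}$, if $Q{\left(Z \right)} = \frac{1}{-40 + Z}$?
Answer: $\frac{1876897}{133} \approx 14112.0$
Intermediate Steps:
$a{\left(w \right)} = 2 w^{2}$ ($a{\left(w \right)} = w 2 w = 2 w^{2}$)
$a{\left(84 \right)} - Q{\left(-93 \right)} = 2 \cdot 84^{2} - \frac{1}{-40 - 93} = 2 \cdot 7056 - \frac{1}{-133} = 14112 - - \frac{1}{133} = 14112 + \frac{1}{133} = \frac{1876897}{133}$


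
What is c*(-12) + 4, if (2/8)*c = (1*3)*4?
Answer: -572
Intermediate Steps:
c = 48 (c = 4*((1*3)*4) = 4*(3*4) = 4*12 = 48)
c*(-12) + 4 = 48*(-12) + 4 = -576 + 4 = -572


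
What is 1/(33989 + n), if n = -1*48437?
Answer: -1/14448 ≈ -6.9214e-5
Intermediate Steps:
n = -48437
1/(33989 + n) = 1/(33989 - 48437) = 1/(-14448) = -1/14448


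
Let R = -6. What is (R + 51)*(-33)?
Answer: -1485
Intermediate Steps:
(R + 51)*(-33) = (-6 + 51)*(-33) = 45*(-33) = -1485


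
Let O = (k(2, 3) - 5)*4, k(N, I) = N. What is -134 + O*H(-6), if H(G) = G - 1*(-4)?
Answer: -110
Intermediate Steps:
H(G) = 4 + G (H(G) = G + 4 = 4 + G)
O = -12 (O = (2 - 5)*4 = -3*4 = -12)
-134 + O*H(-6) = -134 - 12*(4 - 6) = -134 - 12*(-2) = -134 + 24 = -110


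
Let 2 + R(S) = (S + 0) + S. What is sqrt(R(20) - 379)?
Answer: I*sqrt(341) ≈ 18.466*I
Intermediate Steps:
R(S) = -2 + 2*S (R(S) = -2 + ((S + 0) + S) = -2 + (S + S) = -2 + 2*S)
sqrt(R(20) - 379) = sqrt((-2 + 2*20) - 379) = sqrt((-2 + 40) - 379) = sqrt(38 - 379) = sqrt(-341) = I*sqrt(341)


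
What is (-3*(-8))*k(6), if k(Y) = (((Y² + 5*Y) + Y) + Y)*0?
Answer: 0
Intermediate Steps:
k(Y) = 0 (k(Y) = ((Y² + 6*Y) + Y)*0 = (Y² + 7*Y)*0 = 0)
(-3*(-8))*k(6) = -3*(-8)*0 = 24*0 = 0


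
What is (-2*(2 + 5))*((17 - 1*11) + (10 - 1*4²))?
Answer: 0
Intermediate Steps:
(-2*(2 + 5))*((17 - 1*11) + (10 - 1*4²)) = (-2*7)*((17 - 11) + (10 - 1*16)) = -14*(6 + (10 - 16)) = -14*(6 - 6) = -14*0 = 0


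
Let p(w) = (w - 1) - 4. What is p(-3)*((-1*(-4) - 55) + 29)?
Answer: 176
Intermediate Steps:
p(w) = -5 + w (p(w) = (-1 + w) - 4 = -5 + w)
p(-3)*((-1*(-4) - 55) + 29) = (-5 - 3)*((-1*(-4) - 55) + 29) = -8*((4 - 55) + 29) = -8*(-51 + 29) = -8*(-22) = 176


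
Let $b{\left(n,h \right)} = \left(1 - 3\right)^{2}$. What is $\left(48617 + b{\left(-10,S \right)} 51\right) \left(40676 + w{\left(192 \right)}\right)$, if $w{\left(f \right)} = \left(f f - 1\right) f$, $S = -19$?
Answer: $347526039412$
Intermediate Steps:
$w{\left(f \right)} = f \left(-1 + f^{2}\right)$ ($w{\left(f \right)} = \left(f^{2} - 1\right) f = \left(-1 + f^{2}\right) f = f \left(-1 + f^{2}\right)$)
$b{\left(n,h \right)} = 4$ ($b{\left(n,h \right)} = \left(-2\right)^{2} = 4$)
$\left(48617 + b{\left(-10,S \right)} 51\right) \left(40676 + w{\left(192 \right)}\right) = \left(48617 + 4 \cdot 51\right) \left(40676 + \left(192^{3} - 192\right)\right) = \left(48617 + 204\right) \left(40676 + \left(7077888 - 192\right)\right) = 48821 \left(40676 + 7077696\right) = 48821 \cdot 7118372 = 347526039412$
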